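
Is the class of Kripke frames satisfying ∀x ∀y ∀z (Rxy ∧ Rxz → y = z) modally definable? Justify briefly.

Yes: it is partial functionality, defined by the CD schema ◇r → □r.

Yes, by ◇r → □r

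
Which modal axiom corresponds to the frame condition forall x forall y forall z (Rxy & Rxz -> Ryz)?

A defining formula is ◇r → □◇r (the 5 axiom).
Suppose ◇r→□◇r is valid. Take Rxy, Rxz and set V(r)={y}. Then ◇r at x, so □◇r at x, so ◇r at z, so some w with Rzw has r; w=y, i.e. Rzy. By symmetry of the argument, Ryz.

◇r → □◇r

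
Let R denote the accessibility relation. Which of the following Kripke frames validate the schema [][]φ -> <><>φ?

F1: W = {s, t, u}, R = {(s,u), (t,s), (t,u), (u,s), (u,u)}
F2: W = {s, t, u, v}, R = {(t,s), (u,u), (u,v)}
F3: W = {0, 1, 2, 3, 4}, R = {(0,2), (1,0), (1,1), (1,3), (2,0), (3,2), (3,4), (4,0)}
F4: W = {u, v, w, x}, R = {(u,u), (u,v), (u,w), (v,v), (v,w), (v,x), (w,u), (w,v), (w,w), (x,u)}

The schema corresponds to a generalized confluence (Geach) condition: forall x exists w (x R^2 w & x R^2 w).
F1: condition met.
F2: fails — at s but no w with sR²w and sR²w.
F3: condition met.
F4: condition met.
Valid on: F1, F3, F4.

F1, F3, F4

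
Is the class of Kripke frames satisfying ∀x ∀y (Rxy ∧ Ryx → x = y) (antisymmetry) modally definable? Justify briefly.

Modal frame validity is preserved under surjective bounded morphisms.
The 8-cycle (worlds s,t,u,v,w,x,y,z with s→t→u→v→w→x→y→z→s) is antisymmetric. Sending even-indexed worlds to s and odd-indexed worlds to t is a surjective bounded morphism onto the two-world frame with s↔t, which is not antisymmetric.
Hence antisymmetry is not modally definable.

Not modally definable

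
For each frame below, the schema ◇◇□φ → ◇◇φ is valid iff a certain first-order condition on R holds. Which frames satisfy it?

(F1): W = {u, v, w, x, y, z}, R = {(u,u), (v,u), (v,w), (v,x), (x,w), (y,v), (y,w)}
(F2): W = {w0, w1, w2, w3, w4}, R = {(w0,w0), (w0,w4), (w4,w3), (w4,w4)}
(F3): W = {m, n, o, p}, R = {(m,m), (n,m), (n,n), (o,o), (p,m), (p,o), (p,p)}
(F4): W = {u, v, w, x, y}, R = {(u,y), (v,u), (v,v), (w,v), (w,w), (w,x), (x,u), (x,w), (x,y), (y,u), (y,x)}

(F3)

This is the axiom for a generalized confluence (Geach) condition; its first-order frame correspondent is ∀x ∀y (xR²y → ∃w (yRw ∧ xR²w)).
(F1): fails — vR²w but no t with wRt and vR²t.
(F2): fails — w0R²w3 but no w with w3Rw and w0R²w.
(F3): ✓.
(F4): fails — uR²u but no t with uRt and uR²t.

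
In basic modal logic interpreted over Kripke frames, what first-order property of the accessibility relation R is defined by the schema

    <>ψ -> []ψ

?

Suppose ◇ψ→□ψ is valid. Take Rxy, Rxz and set V(ψ)={y}. Then ◇ψ at x, so □ψ at x, so ψ at z, i.e. z=y.

partial functionality: forall x forall y forall z (Rxy & Rxz -> y = z)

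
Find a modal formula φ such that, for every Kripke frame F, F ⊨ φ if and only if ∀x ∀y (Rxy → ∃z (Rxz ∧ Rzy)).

A defining formula is □□r → □r (the C4 axiom).

□□r → □r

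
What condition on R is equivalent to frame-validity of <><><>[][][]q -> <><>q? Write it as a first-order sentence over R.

This is a Sahlqvist (Geach-type) schema ◇^3□^3q → □^0◇^2q.
Minimal-valuation argument: fix x; take any y with xR^3y and any z with xR^0z. Set V(q) to the set of worlds R-reachable from y in exactly 3 steps. Then □^3q holds at y, so the antecedent holds at x; validity forces ◇^2q at z, giving a w with zR^2w and yR^3w.
First-order correspondent: forall x forall y (x R^3 y -> exists w (y R^3 w & x R^2 w)).

forall x forall y (x R^3 y -> exists w (y R^3 w & x R^2 w))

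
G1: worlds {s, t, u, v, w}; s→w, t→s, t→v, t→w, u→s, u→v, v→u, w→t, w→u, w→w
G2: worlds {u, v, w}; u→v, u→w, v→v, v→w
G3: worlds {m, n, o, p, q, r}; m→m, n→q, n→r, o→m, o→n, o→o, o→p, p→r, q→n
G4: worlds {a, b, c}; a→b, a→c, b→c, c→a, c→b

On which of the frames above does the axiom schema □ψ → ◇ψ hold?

G1, G4

Frame correspondent (Sahlqvist): ∀x ∃y Rxy — i.e. seriality.
G1: condition met.
G2: fails — world w has no successor.
G3: fails — world r has no successor.
G4: condition met.
Valid on: G1, G4.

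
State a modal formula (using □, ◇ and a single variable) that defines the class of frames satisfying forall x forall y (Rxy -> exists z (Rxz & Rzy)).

□□r → □r

The condition is density. The C4 schema □□r → □r defines it.
Suppose □□r→□r is valid. Take Rxy and set V(r)={w : xR²w}. Then □□r at x, so □r at x, so r at y, i.e. ∃z(Rxz∧Rzy).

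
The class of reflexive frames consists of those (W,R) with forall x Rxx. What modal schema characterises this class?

□s → s

This is reflexivity; the standard corresponding axiom is T: □s → s.
Suppose □s→s is valid. At any x set V(s)={w : Rxw}. Then □s holds at x, so s holds at x, i.e. Rxx.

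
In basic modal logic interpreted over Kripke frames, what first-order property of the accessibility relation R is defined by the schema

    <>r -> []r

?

Partial functionality

Suppose ◇r→□r is valid. Take Rxy, Rxz and set V(r)={y}. Then ◇r at x, so □r at x, so r at z, i.e. z=y.
Conversely, any frame satisfying forall x forall y forall z (Rxy & Rxz -> y = z) validates the schema.
So the correspondent is partial functionality.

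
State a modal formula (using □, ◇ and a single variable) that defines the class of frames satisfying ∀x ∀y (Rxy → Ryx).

The condition is symmetry. The B schema ψ → □◇ψ defines it.
Suppose ψ→□◇ψ is valid. Take Rxy and set V(ψ)={x}. Then ψ at x, so □◇ψ at x, so ◇ψ at y, so some z with Ryz has ψ; z=x, i.e. Ryx.

ψ → □◇ψ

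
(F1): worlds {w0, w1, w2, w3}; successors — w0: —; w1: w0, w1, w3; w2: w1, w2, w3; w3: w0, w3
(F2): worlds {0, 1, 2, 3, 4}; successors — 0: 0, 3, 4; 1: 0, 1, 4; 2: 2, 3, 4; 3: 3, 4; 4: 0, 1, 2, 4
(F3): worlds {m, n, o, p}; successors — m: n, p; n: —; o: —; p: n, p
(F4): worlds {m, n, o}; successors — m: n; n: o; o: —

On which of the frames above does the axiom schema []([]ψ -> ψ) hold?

Frame correspondent (Sahlqvist): forall x forall y (Rxy -> Ryy) — i.e. shift-reflexivity.
(F1): fails — Rw1w0 but not Rw0w0.
(F2): satisfies the condition.
(F3): fails — Rpn but not Rnn.
(F4): fails — Rno but not Roo.
Valid on: (F2).

(F2)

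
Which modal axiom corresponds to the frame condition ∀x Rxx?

A defining formula is □ψ → ψ (the T axiom).
Suppose □ψ→ψ is valid. At any x set V(ψ)={w : Rxw}. Then □ψ holds at x, so ψ holds at x, i.e. Rxx.

□ψ → ψ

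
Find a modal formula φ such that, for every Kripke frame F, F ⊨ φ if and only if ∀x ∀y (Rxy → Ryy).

A defining formula is □(□q → q) (the T□ axiom).
Suppose □(□q→q) is valid. Take Rxy and set V(q)={w : Ryw}. Then at y, □q holds; since □(□q→q) at x, □q→q at y, so q at y, i.e. Ryy.

□(□q → q)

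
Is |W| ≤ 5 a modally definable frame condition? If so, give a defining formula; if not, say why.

Any modally definable frame class is closed under disjoint unions.
Any modal formula valid on each of 6 disjoint one-world frames is valid on their disjoint union (validity is preserved under disjoint unions). Each one-world frame has |W|=1≤5, but the union has |W|=6.
So the class is not modally definable.

No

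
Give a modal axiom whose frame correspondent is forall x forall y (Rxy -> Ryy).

The condition is shift-reflexivity. The T□ schema □(□p → p) defines it.
Suppose □(□p→p) is valid. Take Rxy and set V(p)={w : Ryw}. Then at y, □p holds; since □(□p→p) at x, □p→p at y, so p at y, i.e. Ryy.

□(□p → p)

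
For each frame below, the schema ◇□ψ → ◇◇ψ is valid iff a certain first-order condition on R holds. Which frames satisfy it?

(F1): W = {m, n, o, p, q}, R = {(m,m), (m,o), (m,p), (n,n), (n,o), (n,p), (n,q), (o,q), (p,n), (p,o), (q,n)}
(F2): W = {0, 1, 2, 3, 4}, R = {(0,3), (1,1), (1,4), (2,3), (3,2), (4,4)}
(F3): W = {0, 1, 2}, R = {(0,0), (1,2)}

(F1), (F2)

This is the axiom for a generalized confluence (Geach) condition; its first-order frame correspondent is ∀x ∀y (xRy → ∃w (yRw ∧ xR²w)).
(F1): condition met.
(F2): condition met.
(F3): fails — 1R2 but no w with 2Rw and 1R²w.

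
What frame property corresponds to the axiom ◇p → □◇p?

Suppose ◇p→□◇p is valid. Take Rxy, Rxz and set V(p)={y}. Then ◇p at x, so □◇p at x, so ◇p at z, so some w with Rzw has p; w=y, i.e. Rzy. By symmetry of the argument, Ryz.
Conversely, on a frame with the Euclidean property the schema holds at every world under every valuation.
So the correspondent is the Euclidean property.

the Euclidean property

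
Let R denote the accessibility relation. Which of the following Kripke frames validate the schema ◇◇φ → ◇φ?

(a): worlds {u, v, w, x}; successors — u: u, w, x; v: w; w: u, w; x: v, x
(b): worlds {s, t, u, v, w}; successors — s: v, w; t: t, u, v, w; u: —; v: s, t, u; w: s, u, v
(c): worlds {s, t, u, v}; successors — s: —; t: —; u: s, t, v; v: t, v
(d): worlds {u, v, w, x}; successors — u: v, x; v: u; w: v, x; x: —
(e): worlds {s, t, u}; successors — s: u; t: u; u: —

The schema corresponds to transitivity: ∀x ∀y ∀z (Rxy ∧ Ryz → Rxz).
(a): fails — Rwu and Rux but not Rwx.
(b): fails — Rtv and Rvs but not Rts.
(c): ✓.
(d): fails — Ruv and Rvu but not Ruu.
(e): ✓.

(c), (e)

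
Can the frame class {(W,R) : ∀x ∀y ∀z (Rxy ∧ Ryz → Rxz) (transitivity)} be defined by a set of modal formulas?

Yes: it is transitivity, defined by the 4 schema □p → □□p.
Suppose □p→□□p is valid. Take Rxy, Ryz and set V(p)={w : Rxw}. Then □p at x, so □□p at x, so □p at y, so p at z, i.e. Rxz.

Definable; □p → □□p defines it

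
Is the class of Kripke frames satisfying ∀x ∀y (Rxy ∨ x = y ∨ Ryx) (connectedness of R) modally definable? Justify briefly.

If a class were modally definable it would be closed under disjoint unions (Goldblatt–Thomason).
Take 3 disjoint single-world reflexive frames: each is trivially connected, but their disjoint union has 3 worlds with no edge between distinct components, so it is not connected.
So no modal formula (or set of formulas) defines exactly the connected frames.

No — not modally definable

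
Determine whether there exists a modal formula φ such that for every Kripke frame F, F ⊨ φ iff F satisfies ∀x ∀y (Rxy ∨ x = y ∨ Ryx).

Any modally definable frame class is closed under disjoint unions.
Take 3 disjoint single-world reflexive frames: each is trivially connected, but their disjoint union has 3 worlds with no edge between distinct components, so it is not connected.
So the class is not modally definable.

No — not modally definable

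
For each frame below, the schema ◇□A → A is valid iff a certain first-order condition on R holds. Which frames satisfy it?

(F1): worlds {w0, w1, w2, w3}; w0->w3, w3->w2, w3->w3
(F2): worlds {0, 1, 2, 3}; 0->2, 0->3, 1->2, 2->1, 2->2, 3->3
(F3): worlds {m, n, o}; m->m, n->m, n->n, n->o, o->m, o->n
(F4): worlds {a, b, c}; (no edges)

This is the axiom for symmetry; its first-order frame correspondent is ∀x ∀y (Rxy → Ryx).
(F1): fails — Rw3w2 but not Rw2w3.
(F2): fails — R02 but not R20.
(F3): fails — Rom but not Rmo.
(F4): ✓.

(F4)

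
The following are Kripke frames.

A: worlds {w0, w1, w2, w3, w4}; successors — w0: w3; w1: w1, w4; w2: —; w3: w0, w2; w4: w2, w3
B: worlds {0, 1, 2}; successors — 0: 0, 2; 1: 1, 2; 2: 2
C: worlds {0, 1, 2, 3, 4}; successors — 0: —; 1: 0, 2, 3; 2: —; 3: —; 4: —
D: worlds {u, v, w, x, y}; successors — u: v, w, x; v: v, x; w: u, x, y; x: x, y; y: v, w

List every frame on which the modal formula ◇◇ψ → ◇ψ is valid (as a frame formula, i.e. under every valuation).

B, C

Frame correspondent (Sahlqvist): ∀x ∀y ∀z (Rxy ∧ Ryz → Rxz) — i.e. transitivity.
A: fails — Rw3w0 and Rw0w3 but not Rw3w3.
B: ✓.
C: ✓.
D: fails — Ruw and Rwu but not Ruu.
Valid on: B, C.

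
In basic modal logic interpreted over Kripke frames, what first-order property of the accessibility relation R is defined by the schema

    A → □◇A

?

symmetry: ∀x ∀y (Rxy → Ryx)

Suppose A→□◇A is valid. Take Rxy and set V(A)={x}. Then A at x, so □◇A at x, so ◇A at y, so some z with Ryz has A; z=x, i.e. Ryx.
Conversely, any frame satisfying ∀x ∀y (Rxy → Ryx) validates the schema.
So the correspondent is symmetry.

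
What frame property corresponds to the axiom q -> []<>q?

symmetry

Suppose q→□◇q is valid. Take Rxy and set V(q)={x}. Then q at x, so □◇q at x, so ◇q at y, so some z with Ryz has q; z=x, i.e. Ryx.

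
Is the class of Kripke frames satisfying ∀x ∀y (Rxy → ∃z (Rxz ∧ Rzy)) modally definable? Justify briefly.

The condition is density. A defining modal formula is □□r → □r.
Suppose □□r→□r is valid. Take Rxy and set V(r)={w : xR²w}. Then □□r at x, so □r at x, so r at y, i.e. ∃z(Rxz∧Rzy).

Yes — defined by □□r → □r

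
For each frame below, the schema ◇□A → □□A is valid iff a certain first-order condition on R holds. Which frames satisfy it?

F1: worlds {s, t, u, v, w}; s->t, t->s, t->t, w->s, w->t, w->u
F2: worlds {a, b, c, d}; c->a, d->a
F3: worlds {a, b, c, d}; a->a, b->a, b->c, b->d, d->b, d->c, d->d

F2

The schema corresponds to a generalized confluence (Geach) condition: ∀x ∀y ∀z ((xRy ∧ xR²z) → ∃w (yRw ∧ z = w)).
F1: fails — tRs, tR²s but no w* with sRw* and s=w*.
F2: condition met.
F3: fails — bRa, bR²b but no w with aRw and b=w.
Valid on: F2.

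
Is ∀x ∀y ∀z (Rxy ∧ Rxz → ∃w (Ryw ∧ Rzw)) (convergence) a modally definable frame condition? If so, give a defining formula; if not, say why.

Yes: it is convergence, defined by the .2 schema ◇□p → □◇p.

Yes — defined by ◇□p → □◇p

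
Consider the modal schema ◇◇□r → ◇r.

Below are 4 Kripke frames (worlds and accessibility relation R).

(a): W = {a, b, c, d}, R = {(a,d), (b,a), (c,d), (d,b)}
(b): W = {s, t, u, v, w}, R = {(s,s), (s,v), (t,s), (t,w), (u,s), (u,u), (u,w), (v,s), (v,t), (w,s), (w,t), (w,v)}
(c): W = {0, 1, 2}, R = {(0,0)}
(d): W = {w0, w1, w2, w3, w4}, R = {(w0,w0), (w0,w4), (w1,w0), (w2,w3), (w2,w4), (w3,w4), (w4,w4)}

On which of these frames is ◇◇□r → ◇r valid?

The schema corresponds to a generalized confluence (Geach) condition: ∀x ∀y (xR²y → ∃w (yRw ∧ xRw)).
(a): fails — aR²b but no w with bRw and aRw.
(b): satisfies the condition.
(c): satisfies the condition.
(d): fails — w1R²w4 but no w with w4Rw and w1Rw.

(b), (c)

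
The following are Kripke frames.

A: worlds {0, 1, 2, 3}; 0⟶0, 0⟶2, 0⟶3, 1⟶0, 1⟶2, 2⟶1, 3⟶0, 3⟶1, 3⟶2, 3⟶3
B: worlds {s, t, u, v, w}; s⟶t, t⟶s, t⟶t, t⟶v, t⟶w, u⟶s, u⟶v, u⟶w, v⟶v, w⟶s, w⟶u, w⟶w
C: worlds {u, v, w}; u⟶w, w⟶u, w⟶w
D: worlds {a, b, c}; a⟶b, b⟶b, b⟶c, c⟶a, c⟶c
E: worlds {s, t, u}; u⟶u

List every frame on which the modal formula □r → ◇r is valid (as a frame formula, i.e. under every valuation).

Frame correspondent (Sahlqvist): ∀x ∃y Rxy — i.e. seriality.
A: holds.
B: holds.
C: fails — world v has no successor.
D: holds.
E: fails — world s has no successor.
Valid on: A, B, D.

A, B, D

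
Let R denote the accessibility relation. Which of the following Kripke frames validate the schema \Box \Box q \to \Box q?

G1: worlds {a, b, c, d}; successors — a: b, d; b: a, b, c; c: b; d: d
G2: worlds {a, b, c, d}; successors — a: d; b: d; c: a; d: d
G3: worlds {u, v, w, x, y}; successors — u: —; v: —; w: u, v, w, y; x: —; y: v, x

G1

Frame correspondent (Sahlqvist): \forall x \forall y (Rxy \to \exists z (Rxz \wedge Rzy)) — i.e. density.
G1: ✓.
G2: fails — Rca but no z with Rcz and Rza.
G3: fails — Ryx but no z with Ryz and Rzx.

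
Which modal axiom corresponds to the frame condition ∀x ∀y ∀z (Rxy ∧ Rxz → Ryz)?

The condition is the Euclidean property. The 5 schema ◇r → □◇r defines it.
Suppose ◇r→□◇r is valid. Take Rxy, Rxz and set V(r)={y}. Then ◇r at x, so □◇r at x, so ◇r at z, so some w with Rzw has r; w=y, i.e. Rzy. By symmetry of the argument, Ryz.

◇r → □◇r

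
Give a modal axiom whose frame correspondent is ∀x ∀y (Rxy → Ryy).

This is shift-reflexivity; the standard corresponding axiom is T□: □(□p → p).
Suppose □(□p→p) is valid. Take Rxy and set V(p)={w : Ryw}. Then at y, □p holds; since □(□p→p) at x, □p→p at y, so p at y, i.e. Ryy.

□(□p → p)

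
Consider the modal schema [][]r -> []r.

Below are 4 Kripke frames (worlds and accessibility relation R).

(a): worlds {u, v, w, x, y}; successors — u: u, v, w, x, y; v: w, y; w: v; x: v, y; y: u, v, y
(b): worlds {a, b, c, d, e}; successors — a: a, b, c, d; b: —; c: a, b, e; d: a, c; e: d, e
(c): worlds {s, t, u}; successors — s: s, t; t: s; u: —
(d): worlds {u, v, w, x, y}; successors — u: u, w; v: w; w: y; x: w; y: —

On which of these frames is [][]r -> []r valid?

Frame correspondent (Sahlqvist): forall x forall y (Rxy -> exists z (Rxz & Rzy)) — i.e. density.
(a): fails — Rvw but no z with Rvz and Rzw.
(b): holds.
(c): holds.
(d): fails — Rxw but no z with Rxz and Rzw.
Valid on: (b), (c).

(b), (c)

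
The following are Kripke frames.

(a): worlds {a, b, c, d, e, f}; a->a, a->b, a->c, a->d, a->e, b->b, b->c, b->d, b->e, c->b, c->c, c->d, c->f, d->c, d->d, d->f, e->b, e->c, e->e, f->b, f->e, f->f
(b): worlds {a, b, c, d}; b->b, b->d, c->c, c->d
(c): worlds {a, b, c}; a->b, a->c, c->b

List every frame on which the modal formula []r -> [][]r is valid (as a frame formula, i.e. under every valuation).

Frame correspondent (Sahlqvist): forall x forall y forall z (Rxy & Ryz -> Rxz) — i.e. transitivity.
(a): fails — Rdf and Rfb but not Rdb.
(b): holds.
(c): holds.
Valid on: (b), (c).

(b), (c)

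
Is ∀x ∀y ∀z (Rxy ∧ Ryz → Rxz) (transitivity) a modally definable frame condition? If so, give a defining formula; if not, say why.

Yes: it is transitivity, defined by the 4 schema □r → □□r.

Definable; □r → □□r defines it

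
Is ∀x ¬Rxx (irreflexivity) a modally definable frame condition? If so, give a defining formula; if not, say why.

Any modally definable frame class is closed under surjective bounded morphisms.
The 2-cycle (worlds a,b with a→b→a) is irreflexive, and the map sending every world to a single reflexive point • is a surjective bounded morphism (forth: every edge maps to (•,•); back: every world has a successor). So any modal formula valid on the 2-cycle is also valid on the reflexive point, which is not irreflexive.
Hence irreflexivity is not modally definable.

Not modally definable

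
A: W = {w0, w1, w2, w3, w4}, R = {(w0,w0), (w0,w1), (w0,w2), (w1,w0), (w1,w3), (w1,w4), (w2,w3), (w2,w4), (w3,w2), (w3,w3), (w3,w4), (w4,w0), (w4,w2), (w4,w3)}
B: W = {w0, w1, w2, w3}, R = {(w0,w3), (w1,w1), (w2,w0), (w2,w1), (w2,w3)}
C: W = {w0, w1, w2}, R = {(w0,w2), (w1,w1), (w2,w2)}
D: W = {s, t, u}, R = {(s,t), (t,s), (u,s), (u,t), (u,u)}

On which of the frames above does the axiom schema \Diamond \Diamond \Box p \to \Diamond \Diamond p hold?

This is the axiom for a generalized confluence (Geach) condition; its first-order frame correspondent is \forall x \forall y (x R^2 y \to \exists w (yRw \wedge x R^2 w)).
A: condition met.
B: fails — w2R²w3 but no w with w3Rw and w2R²w.
C: condition met.
D: fails — sR²s but no w with sRw and sR²w.

A, C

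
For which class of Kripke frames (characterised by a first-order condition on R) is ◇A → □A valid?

Suppose ◇A→□A is valid. Take Rxy, Rxz and set V(A)={y}. Then ◇A at x, so □A at x, so A at z, i.e. z=y.

partial functionality: ∀x ∀y ∀z (Rxy ∧ Rxz → y = z)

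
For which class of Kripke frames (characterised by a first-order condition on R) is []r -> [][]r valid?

Suppose □r→□□r is valid. Take Rxy, Ryz and set V(r)={w : Rxw}. Then □r at x, so □□r at x, so □r at y, so r at z, i.e. Rxz.
Conversely, on a frame with transitivity the schema holds at every world under every valuation.
So the correspondent is transitivity.

transitivity: forall x forall y forall z (Rxy & Ryz -> Rxz)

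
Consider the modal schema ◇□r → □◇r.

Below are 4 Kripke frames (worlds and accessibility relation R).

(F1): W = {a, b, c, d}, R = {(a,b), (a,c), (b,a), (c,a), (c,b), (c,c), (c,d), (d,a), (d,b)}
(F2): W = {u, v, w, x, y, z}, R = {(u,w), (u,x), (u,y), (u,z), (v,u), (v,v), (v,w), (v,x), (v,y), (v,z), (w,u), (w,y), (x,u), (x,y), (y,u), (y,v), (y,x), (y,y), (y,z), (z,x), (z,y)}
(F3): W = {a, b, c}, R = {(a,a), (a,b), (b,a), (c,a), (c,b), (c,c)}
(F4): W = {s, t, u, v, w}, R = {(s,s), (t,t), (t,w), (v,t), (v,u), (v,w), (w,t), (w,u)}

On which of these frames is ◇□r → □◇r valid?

This is the axiom for convergence; its first-order frame correspondent is ∀x ∀y ∀z (Rxy ∧ Rxz → ∃w (Ryw ∧ Rzw)).
(F1): fails — Rcb and Rca but b and a have no common successor.
(F2): holds.
(F3): holds.
(F4): fails — Rvw and Rvu but w and u have no common successor.
Valid on: (F2), (F3).

(F2), (F3)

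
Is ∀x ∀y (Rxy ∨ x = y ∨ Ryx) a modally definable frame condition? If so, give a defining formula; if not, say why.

Not modally definable

If a class were modally definable it would be closed under disjoint unions (Goldblatt–Thomason).
Take 2 disjoint single-world reflexive frames: each is trivially connected, but their disjoint union has 2 worlds with no edge between distinct components, so it is not connected.
So the class is not modally definable.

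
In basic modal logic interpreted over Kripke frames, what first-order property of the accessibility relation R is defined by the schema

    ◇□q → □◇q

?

Convergence

Suppose ◇□q→□◇q is valid. Take Rxy, Rxz and set V(q)={w : Ryw}. Then □q at y so ◇□q at x, so □◇q at x, so ◇q at z, giving w with Rzw and Ryw.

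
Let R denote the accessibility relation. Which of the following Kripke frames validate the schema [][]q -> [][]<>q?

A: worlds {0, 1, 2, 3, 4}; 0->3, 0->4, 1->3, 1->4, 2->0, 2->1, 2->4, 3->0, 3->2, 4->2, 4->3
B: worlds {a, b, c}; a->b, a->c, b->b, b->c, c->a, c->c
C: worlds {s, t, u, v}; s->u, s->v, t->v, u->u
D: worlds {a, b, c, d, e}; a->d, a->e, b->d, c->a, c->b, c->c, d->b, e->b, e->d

Frame correspondent (Sahlqvist): forall x forall z (x R^2 z -> exists w (x R^2 w & zRw)) — i.e. a generalized confluence (Geach) condition.
A: ✓.
B: ✓.
C: ✓.
D: fails — bR²b but no w with bR²w and bRw.
Valid on: A, B, C.

A, B, C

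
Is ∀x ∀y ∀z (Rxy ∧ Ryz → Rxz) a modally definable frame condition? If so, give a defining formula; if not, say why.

This is a Sahlqvist condition; the 4 axiom □q → □□q defines it.
Suppose □q→□□q is valid. Take Rxy, Ryz and set V(q)={w : Rxw}. Then □q at x, so □□q at x, so □q at y, so q at z, i.e. Rxz.

Yes — defined by □q → □□q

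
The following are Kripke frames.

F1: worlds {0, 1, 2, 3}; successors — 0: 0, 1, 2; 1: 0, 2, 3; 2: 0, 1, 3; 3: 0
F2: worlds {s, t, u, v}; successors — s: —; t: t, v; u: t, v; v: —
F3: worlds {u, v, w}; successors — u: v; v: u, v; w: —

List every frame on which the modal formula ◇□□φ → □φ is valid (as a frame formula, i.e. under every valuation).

F3

This is the axiom for a generalized confluence (Geach) condition; its first-order frame correspondent is ∀x ∀y ∀z ((xRy ∧ xRz) → ∃w (yR²w ∧ z = w)).
F1: fails — 1R3, 1R3 but no w with 3R²w and 3=w.
F2: fails — tRv, tRt but no w with vR²w and t=w.
F3: condition met.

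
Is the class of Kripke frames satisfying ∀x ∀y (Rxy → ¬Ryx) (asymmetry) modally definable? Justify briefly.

Modal frame validity is preserved under surjective bounded morphisms.
The 5-cycle (worlds 0,1,2,3,4 with 0→1→2→3→4→0) is asymmetric. Mapping every world to a single reflexive point • is a surjective bounded morphism, and the reflexive point is not asymmetric (R•• but asymmetry requires ¬R••).
Hence asymmetry is not modally definable.

No — not modally definable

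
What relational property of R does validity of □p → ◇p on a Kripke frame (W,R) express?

Suppose □p→◇p is valid. At any x set V(p)=W. Then □p at x, so ◇p at x, so x has a successor.
Conversely, any frame satisfying ∀x ∃y Rxy validates the schema.
So the correspondent is seriality.

Seriality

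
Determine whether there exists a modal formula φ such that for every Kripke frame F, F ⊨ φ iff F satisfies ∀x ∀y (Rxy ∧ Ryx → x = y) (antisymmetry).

No — not modally definable

Any modally definable frame class is closed under surjective bounded morphisms.
The 8-cycle (worlds a,b,c,d,e,f,g,h with a→b→c→d→e→f→g→h→a) is antisymmetric. Sending even-indexed worlds to • and odd-indexed worlds to ∘ is a surjective bounded morphism onto the two-world frame with •↔∘, which is not antisymmetric.
So no modal formula (or set of formulas) defines exactly the antisymmetric frames.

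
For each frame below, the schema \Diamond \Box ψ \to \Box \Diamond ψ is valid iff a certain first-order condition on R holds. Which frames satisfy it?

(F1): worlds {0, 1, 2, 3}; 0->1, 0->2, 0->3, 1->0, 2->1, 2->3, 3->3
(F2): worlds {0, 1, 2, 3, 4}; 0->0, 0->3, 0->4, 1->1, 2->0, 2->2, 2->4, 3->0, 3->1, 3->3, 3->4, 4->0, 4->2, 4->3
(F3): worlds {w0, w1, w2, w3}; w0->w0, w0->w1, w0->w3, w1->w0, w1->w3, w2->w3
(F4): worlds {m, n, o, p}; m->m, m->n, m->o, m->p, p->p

This is the axiom for convergence; its first-order frame correspondent is \forall x \forall y \forall z (Rxy \wedge Rxz \to \exists w (Ryw \wedge Rzw)).
(F1): fails — R02 and R01 but 2 and 1 have no common successor.
(F2): fails — R34 and R31 but 4 and 1 have no common successor.
(F3): fails — Rw0w1 and Rw0w3 but w1 and w3 have no common successor.
(F4): fails — Rmo and Rmo but o and o have no common successor.

none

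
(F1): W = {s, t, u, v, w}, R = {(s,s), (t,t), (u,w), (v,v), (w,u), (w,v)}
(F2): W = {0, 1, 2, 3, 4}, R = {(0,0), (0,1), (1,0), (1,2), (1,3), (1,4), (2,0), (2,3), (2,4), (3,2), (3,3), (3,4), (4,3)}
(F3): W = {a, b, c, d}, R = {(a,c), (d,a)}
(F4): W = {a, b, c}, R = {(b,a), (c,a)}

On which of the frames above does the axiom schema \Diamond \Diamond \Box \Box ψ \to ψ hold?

Frame correspondent (Sahlqvist): \forall x \forall y (x R^2 y \to \exists w (y R^2 w \wedge x = w)) — i.e. a generalized confluence (Geach) condition.
(F1): fails — uR²v but no w* with vR²w* and u=w*.
(F2): fails — 0R²4 but no w with 4R²w and 0=w.
(F3): fails — dR²c but no w with cR²w and d=w.
(F4): satisfies the condition.
Valid on: (F4).

(F4)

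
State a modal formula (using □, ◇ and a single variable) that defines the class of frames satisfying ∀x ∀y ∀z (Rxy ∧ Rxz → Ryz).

◇s → □◇s

A defining formula is ◇s → □◇s (the 5 axiom).
Suppose ◇s→□◇s is valid. Take Rxy, Rxz and set V(s)={y}. Then ◇s at x, so □◇s at x, so ◇s at z, so some w with Rzw has s; w=y, i.e. Rzy. By symmetry of the argument, Ryz.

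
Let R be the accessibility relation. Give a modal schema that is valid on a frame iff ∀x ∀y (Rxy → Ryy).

□(□q → q)

A defining formula is □(□q → q) (the T□ axiom).
Suppose □(□q→q) is valid. Take Rxy and set V(q)={w : Ryw}. Then at y, □q holds; since □(□q→q) at x, □q→q at y, so q at y, i.e. Ryy.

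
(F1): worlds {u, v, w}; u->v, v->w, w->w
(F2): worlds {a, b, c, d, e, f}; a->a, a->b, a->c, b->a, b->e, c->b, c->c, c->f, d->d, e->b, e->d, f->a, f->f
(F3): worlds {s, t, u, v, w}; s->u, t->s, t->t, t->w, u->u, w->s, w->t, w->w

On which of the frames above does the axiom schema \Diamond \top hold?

Frame correspondent (Sahlqvist): \forall x \exists y Rxy — i.e. seriality.
(F1): ✓.
(F2): ✓.
(F3): fails — world v has no successor.

(F1), (F2)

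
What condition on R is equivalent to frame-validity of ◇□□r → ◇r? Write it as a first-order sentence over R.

This is a Sahlqvist (Geach-type) schema ◇^1□^2r → □^0◇^1r.
First-order correspondent: ∀x ∀y (xRy → ∃w (yR²w ∧ xRw)).

∀x ∀y (xRy → ∃w (yR²w ∧ xRw))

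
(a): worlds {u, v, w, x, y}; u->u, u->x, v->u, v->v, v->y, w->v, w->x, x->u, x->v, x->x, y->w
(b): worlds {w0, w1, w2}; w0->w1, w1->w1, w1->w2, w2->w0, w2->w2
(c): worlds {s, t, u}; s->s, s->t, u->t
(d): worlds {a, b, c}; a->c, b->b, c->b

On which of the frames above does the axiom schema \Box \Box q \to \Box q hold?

(b)

The schema corresponds to density: \forall x \forall y (Rxy \to \exists z (Rxz \wedge Rzy)).
(a): fails — Ryw but no z with Ryz and Rzw.
(b): condition met.
(c): fails — Rut but no z with Ruz and Rzt.
(d): fails — Rac but no z with Raz and Rzc.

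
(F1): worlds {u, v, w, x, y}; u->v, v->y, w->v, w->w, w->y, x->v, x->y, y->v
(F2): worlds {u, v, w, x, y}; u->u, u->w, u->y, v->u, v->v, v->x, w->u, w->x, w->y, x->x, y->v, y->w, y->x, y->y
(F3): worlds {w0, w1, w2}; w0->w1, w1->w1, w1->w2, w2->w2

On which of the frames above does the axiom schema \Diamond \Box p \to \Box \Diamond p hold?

This is the axiom for convergence; its first-order frame correspondent is \forall x \forall y \forall z (Rxy \wedge Rxz \to \exists w (Ryw \wedge Rzw)).
(F1): fails — Rwy and Rwv but y and v have no common successor.
(F2): fails — Rvu and Rvx but u and x have no common successor.
(F3): holds.

(F3)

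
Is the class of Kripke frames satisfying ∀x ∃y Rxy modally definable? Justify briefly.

Yes — defined by □q → ◇q

Yes: it is seriality, defined by the D schema □q → ◇q.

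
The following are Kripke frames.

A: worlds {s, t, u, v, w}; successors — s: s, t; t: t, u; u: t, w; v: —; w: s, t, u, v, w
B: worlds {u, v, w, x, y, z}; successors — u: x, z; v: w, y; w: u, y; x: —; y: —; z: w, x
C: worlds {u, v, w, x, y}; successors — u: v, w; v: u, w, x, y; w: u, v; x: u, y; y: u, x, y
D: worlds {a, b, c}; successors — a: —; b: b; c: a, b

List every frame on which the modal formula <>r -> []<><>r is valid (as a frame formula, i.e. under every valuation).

The schema corresponds to a generalized confluence (Geach) condition: forall x forall y forall z ((xRy & xRz) -> exists w (y = w & z R^2 w)).
A: fails — sRs, sRt but no w* with s=w* and tR²w*.
B: fails — uRx, uRx but no t with x=t and xR²t.
C: satisfies the condition.
D: fails — cRa, cRa but no w with a=w and aR²w.
Valid on: C.

C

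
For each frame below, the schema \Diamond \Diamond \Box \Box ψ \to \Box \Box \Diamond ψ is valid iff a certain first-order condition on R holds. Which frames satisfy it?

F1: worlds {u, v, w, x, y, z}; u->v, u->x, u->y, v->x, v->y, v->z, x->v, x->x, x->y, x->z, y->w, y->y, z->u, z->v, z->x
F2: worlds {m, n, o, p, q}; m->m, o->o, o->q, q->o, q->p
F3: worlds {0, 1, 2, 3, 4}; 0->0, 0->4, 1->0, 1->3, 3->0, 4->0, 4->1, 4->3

F3

The schema corresponds to a generalized confluence (Geach) condition: \forall x \forall y \forall z ((x R^2 y \wedge x R^2 z) \to \exists w (y R^2 w \wedge zRw)).
F1: fails — uR²v, uR²w but no t with vR²t and wRt.
F2: fails — oR²o, oR²p but no w with oR²w and pRw.
F3: condition met.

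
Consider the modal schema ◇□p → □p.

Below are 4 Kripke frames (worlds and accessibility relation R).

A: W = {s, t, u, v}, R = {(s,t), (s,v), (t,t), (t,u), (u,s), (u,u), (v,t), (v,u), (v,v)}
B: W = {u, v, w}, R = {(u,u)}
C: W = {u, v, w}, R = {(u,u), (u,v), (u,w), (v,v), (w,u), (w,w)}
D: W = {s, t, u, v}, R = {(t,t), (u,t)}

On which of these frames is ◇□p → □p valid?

B, D

The schema corresponds to the Euclidean property: ∀x ∀y ∀z (Rxy ∧ Rxz → Ryz).
A: fails — Rst and Rsv but not Rtv.
B: ✓.
C: fails — Ruv and Ruw but not Rvw.
D: ✓.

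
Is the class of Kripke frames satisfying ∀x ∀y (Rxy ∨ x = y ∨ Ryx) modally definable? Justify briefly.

Not modally definable

Any modally definable frame class is closed under disjoint unions.
Take 4 disjoint single-world reflexive frames: each is trivially connected, but their disjoint union has 4 worlds with no edge between distinct components, so it is not connected.
So no modal formula (or set of formulas) defines exactly the connected frames.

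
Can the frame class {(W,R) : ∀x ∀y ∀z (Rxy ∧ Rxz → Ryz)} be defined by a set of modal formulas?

The condition is the Euclidean property. A defining modal formula is ◇r → □◇r.
Suppose ◇r→□◇r is valid. Take Rxy, Rxz and set V(r)={y}. Then ◇r at x, so □◇r at x, so ◇r at z, so some w with Rzw has r; w=y, i.e. Rzy. By symmetry of the argument, Ryz.

Yes, by ◇r → □◇r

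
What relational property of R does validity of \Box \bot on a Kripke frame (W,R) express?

□⊥ is valid iff no world has any successor (otherwise □⊥ fails at any world with one).

Emptiness of R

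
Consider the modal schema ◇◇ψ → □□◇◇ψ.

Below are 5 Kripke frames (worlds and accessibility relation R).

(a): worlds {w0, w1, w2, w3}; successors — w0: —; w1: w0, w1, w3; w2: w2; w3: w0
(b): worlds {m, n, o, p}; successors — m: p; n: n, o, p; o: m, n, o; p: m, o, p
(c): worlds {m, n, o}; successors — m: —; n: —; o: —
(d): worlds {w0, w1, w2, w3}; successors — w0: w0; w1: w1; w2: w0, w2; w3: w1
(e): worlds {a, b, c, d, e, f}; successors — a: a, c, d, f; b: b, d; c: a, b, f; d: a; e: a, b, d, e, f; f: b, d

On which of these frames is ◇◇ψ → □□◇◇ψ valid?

This is the axiom for a generalized confluence (Geach) condition; its first-order frame correspondent is ∀x ∀y ∀z ((xR²y ∧ xR²z) → ∃w (y = w ∧ zR²w)).
(a): fails — w1R²w0, w1R²w0 but no w with w0=w and w0R²w.
(b): fails — nR²n, nR²m but no w with n=w and mR²w.
(c): condition met.
(d): fails — w2R²w2, w2R²w0 but no w with w2=w and w0R²w.
(e): fails — aR²b, aR²d but no w with b=w and dR²w.

(c)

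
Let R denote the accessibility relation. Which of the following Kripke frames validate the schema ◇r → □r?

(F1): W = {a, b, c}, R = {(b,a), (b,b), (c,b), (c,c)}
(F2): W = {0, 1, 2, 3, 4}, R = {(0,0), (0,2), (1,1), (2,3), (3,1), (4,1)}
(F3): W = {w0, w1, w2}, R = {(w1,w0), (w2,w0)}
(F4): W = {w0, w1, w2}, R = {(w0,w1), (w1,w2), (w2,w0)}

Frame correspondent (Sahlqvist): ∀x ∀y ∀z (Rxy ∧ Rxz → y = z) — i.e. partial functionality.
(F1): fails — b sees both a and b.
(F2): fails — 0 sees both 0 and 2.
(F3): holds.
(F4): holds.
Valid on: (F3), (F4).

(F3), (F4)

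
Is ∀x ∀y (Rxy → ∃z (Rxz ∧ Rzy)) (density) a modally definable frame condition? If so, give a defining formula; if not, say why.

This is a Sahlqvist condition; the C4 axiom □□p → □p defines it.

Definable; □□p → □p defines it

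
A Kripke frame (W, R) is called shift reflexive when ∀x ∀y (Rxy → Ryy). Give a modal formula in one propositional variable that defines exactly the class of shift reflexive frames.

□(□r → r)

A defining formula is □(□r → r) (the T□ axiom).
Suppose □(□r→r) is valid. Take Rxy and set V(r)={w : Ryw}. Then at y, □r holds; since □(□r→r) at x, □r→r at y, so r at y, i.e. Ryy.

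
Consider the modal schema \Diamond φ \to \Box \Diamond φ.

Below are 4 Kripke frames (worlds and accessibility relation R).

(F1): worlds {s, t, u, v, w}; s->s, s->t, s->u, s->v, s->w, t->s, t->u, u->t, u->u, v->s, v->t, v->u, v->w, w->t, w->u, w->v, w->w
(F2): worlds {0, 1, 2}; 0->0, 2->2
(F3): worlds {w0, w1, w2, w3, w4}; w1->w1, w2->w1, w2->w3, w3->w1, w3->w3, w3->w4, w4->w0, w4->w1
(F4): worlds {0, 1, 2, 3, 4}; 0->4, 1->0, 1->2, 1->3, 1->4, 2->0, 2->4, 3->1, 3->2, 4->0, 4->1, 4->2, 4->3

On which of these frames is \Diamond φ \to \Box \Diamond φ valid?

The schema corresponds to the Euclidean property: \forall x \forall y \forall z (Rxy \wedge Rxz \to Ryz).
(F1): fails — Rsv and Rsv but not Rvv.
(F2): satisfies the condition.
(F3): fails — Rw2w1 and Rw2w3 but not Rw1w3.
(F4): fails — R04 and R04 but not R44.
Valid on: (F2).

(F2)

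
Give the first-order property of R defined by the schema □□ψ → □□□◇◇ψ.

∀x ∀z (xR³z → ∃w (xR²w ∧ zR²w))

This is a Sahlqvist (Geach-type) schema ◇^0□^2ψ → □^3◇^2ψ.
Minimal-valuation argument: fix x; take any y with xR^0y and any z with xR^3z. Set V(ψ) to the set of worlds R-reachable from y in exactly 2 steps. Then □^2ψ holds at y, so the antecedent holds at x; validity forces ◇^2ψ at z, giving a w with zR^2w and yR^2w.
First-order correspondent: ∀x ∀z (xR³z → ∃w (xR²w ∧ zR²w)).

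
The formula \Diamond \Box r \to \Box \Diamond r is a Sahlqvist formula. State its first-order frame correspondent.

This schema is the .2 axiom.
Its frame correspondent is convergence — \forall x \forall y \forall z (Rxy \wedge Rxz \to \exists w (Ryw \wedge Rzw)).

convergence: \forall x \forall y \forall z (Rxy \wedge Rxz \to \exists w (Ryw \wedge Rzw))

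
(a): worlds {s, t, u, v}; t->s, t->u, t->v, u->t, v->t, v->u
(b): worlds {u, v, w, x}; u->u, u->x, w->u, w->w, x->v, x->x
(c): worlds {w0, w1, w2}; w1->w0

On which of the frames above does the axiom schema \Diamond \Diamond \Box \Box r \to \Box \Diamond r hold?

This is the axiom for a generalized confluence (Geach) condition; its first-order frame correspondent is \forall x \forall y \forall z ((x R^2 y \wedge xRz) \to \exists w (y R^2 w \wedge zRw)).
(a): fails — tR²t, tRs but no w with tR²w and sRw.
(b): fails — uR²v, uRu but no t with vR²t and uRt.
(c): condition met.

(c)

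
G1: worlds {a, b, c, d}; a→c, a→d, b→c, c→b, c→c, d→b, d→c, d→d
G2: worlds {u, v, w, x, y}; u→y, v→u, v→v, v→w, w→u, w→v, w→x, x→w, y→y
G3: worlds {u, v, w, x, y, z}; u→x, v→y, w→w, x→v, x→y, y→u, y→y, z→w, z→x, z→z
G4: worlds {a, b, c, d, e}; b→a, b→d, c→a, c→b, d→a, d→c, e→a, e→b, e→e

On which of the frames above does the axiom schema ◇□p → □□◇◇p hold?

This is the axiom for a generalized confluence (Geach) condition; its first-order frame correspondent is ∀x ∀y ∀z ((xRy ∧ xR²z) → ∃w (yRw ∧ zR²w)).
G1: ✓.
G2: fails — vRu, vR²x but no t with uRt and xR²t.
G3: fails — yRu, yR²u but no t with uRt and uR²t.
G4: fails — bRa, bR²a but no w with aRw and aR²w.

G1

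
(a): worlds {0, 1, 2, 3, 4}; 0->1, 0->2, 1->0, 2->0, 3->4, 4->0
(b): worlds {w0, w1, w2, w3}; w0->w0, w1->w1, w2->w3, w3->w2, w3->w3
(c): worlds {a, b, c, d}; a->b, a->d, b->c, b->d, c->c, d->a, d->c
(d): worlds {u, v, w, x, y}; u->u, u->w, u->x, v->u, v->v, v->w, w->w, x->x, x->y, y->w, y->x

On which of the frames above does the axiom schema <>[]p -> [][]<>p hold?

This is the axiom for a generalized confluence (Geach) condition; its first-order frame correspondent is forall x forall y forall z ((xRy & x R^2 z) -> exists w (yRw & zRw)).
(a): fails — 0R1, 0R²0 but no w with 1Rw and 0Rw.
(b): ✓.
(c): fails — aRd, aR²a but no w with dRw and aRw.
(d): fails — uRw, uR²x but no t with wRt and xRt.
Valid on: (b).

(b)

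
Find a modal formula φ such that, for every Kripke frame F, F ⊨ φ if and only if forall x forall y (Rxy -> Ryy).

The condition is shift-reflexivity. The T□ schema □(□q → q) defines it.
Suppose □(□q→q) is valid. Take Rxy and set V(q)={w : Ryw}. Then at y, □q holds; since □(□q→q) at x, □q→q at y, so q at y, i.e. Ryy.

□(□q → q)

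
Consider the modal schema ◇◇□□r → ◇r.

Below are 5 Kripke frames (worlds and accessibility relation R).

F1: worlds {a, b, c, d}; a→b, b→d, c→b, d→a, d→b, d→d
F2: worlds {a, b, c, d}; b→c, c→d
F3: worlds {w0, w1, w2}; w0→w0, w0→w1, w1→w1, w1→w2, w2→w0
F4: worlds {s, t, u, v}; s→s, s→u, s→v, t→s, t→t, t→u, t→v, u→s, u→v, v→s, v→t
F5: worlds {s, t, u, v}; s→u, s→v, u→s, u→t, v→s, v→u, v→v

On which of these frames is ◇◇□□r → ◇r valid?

F1, F3, F4

Frame correspondent (Sahlqvist): ∀x ∀y (xR²y → ∃w (yR²w ∧ xRw)) — i.e. a generalized confluence (Geach) condition.
F1: ✓.
F2: fails — bR²d but no w with dR²w and bRw.
F3: ✓.
F4: ✓.
F5: fails — sR²t but no w with tR²w and sRw.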